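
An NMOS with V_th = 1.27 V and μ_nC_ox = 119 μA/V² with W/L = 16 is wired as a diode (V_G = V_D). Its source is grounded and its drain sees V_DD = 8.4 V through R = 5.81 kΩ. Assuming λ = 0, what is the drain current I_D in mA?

I_D = 1.05 mA

With gate tied to drain, V_GS = V_DS ≥ V_GS − V_th, so the device is in saturation.
k_n = μ_nC_ox · (W/L) = 1.904 mA/V².
KCL at the drain: ½ k_n (V_GS − V_th)² = (V_DD − V_GS)/R.
Let x = V_GS − 1.27. Then 5.53 x² + x − 7.13 = 0, giving x = 1.05 V (positive root), so V_GS = 2.32 V.
I_D = (V_DD − V_GS)/R = (8.4 − 2.32) / 5.81 = 1.05 mA.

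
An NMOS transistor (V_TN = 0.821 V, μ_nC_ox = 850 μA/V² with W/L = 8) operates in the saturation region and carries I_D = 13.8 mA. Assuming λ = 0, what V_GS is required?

V_GS = 2.84 V

k_n = μ_nC_ox · (W/L) = 6.8 mA/V².
In saturation I_D = ½ k_n (V_GS − V_TN)², so V_GS − V_TN = √(2 I_D / k_n) = √(2 × 13.8 / 6.8) = 2.01 V.
V_GS = 0.821 + 2.01 = 2.84 V.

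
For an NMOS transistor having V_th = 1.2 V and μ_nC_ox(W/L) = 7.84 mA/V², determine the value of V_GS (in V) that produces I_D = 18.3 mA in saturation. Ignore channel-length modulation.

V_GS = 3.36 V

In saturation I_D = ½ k_n (V_GS − V_th)², so V_GS − V_th = √(2 I_D / k_n) = √(2 × 18.3 / 7.84) = 2.16 V.
V_GS = 1.2 + 2.16 = 3.36 V.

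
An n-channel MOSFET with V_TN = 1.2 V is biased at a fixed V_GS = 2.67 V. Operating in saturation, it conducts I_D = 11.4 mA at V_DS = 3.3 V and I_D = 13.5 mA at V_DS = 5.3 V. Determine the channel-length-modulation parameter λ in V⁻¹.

λ = 0.132 V⁻¹

With V_GS fixed, I_D ∝ (1 + λ V_DS) in saturation, so I_D2/I_D1 = (1 + λ V_DS2)/(1 + λ V_DS1).
13.5/11.4 = 1.184 = (1 + 5.3 λ)/(1 + 3.3 λ).
Solving: λ (I_D1 V_DS2 − I_D2 V_DS1) = I_D2 − I_D1, so λ = (13.5 − 11.4) / (11.4 × 5.3 − 13.5 × 3.3) = 2.1 / 15.9 = 0.132 V⁻¹.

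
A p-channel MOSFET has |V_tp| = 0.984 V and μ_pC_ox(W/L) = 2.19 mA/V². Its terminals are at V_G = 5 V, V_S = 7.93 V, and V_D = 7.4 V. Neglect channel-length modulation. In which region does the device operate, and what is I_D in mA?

Triode; I_D = 1.95 mA

V_SG = V_S − V_G = 7.93 − 5 = 2.93 V; V_SD = V_S − V_D = 7.93 − 7.4 = 0.53 V.
V_ov = V_SG − |V_tp| = 2.93 − 0.984 = 1.95 V.
Since V_SD = 0.53 V < V_ov = 1.95 V, the device is in the triode region.
I_D = k_p [V_ov · V_SD − ½ V_SD²] = 2.19 × [1.95 × 0.53 − 0.5 × 0.53²] = 1.95 mA.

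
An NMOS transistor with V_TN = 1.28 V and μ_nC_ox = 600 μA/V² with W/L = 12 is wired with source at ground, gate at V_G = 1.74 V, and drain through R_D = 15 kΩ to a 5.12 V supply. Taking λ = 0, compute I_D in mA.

V_GS = V_G = 1.74 V, so V_ov = 1.74 − 1.28 = 0.46 V.
k_n = μ_nC_ox · (W/L) = 7.2 mA/V².
Assume saturation: I_D = ½ k_n V_ov² = 0.5 × 7.2 × 0.46² = 0.762 mA, giving V_DS = V_DD − I_D R_D = 5.12 − 0.762 × 15 = -6.31 V.
But -6.31 V < V_ov = 0.46 V, so the device is actually in triode.
In triode I_D = k_n[V_ov V_DS − ½ V_DS²] and I_D = (V_DD − V_DS)/R_D. Equating: 54 V_DS² − 50.68 V_DS + 5.12 = 0, giving V_DS = 0.115 V (the root below V_ov).
I_D = (5.12 − 0.115) / 15 = 0.334 mA.

I_D = 0.334 mA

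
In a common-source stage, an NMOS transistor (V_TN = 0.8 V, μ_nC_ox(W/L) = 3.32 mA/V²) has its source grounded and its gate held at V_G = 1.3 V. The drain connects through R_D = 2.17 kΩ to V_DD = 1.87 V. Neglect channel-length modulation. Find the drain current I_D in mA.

I_D = 0.415 mA

V_GS = V_G = 1.3 V, so V_ov = 1.3 − 0.8 = 0.5 V.
Assume saturation: I_D = ½ k_n V_ov² = 0.5 × 3.32 × 0.5² = 0.415 mA, giving V_DS = V_DD − I_D R_D = 1.87 − 0.415 × 2.17 = 0.969 V.
V_DS = 0.969 V ≥ V_ov = 0.5 V, confirming saturation.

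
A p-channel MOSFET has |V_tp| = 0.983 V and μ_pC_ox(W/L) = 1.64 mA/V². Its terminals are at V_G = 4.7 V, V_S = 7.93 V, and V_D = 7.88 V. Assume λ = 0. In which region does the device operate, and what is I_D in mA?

Triode; I_D = 0.182 mA

V_SG = V_S − V_G = 7.93 − 4.7 = 3.23 V; V_SD = V_S − V_D = 7.93 − 7.88 = 0.05 V.
V_ov = V_SG − |V_tp| = 3.23 − 0.983 = 2.25 V.
Since V_SD = 0.05 V < V_ov = 2.25 V, the device is in the triode region.
I_D = k_p [V_ov · V_SD − ½ V_SD²] = 1.64 × [2.25 × 0.05 − 0.5 × 0.05²] = 0.182 mA.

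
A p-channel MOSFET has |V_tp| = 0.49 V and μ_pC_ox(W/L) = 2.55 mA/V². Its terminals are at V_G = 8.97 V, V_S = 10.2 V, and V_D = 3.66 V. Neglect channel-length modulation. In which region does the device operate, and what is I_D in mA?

Saturation; I_D = 0.698 mA

V_SG = V_S − V_G = 10.2 − 8.97 = 1.23 V; V_SD = V_S − V_D = 10.2 − 3.66 = 6.54 V.
V_ov = V_SG − |V_tp| = 1.23 − 0.49 = 0.74 V.
Since V_SD = 6.54 V ≥ V_ov = 0.74 V, the device is in saturation.
I_D = ½ k_p V_ov² = 0.5 × 2.55 × 0.74² = 0.698 mA.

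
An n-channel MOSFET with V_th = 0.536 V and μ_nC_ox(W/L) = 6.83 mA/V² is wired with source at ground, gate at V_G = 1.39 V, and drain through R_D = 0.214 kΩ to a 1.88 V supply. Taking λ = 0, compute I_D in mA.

I_D = 2.49 mA

V_GS = V_G = 1.39 V, so V_ov = 1.39 − 0.536 = 0.854 V.
Assume saturation: I_D = ½ k_n V_ov² = 0.5 × 6.83 × 0.854² = 2.49 mA, giving V_DS = V_DD − I_D R_D = 1.88 − 2.49 × 0.214 = 1.35 V.
V_DS = 1.35 V ≥ V_ov = 0.854 V, confirming saturation.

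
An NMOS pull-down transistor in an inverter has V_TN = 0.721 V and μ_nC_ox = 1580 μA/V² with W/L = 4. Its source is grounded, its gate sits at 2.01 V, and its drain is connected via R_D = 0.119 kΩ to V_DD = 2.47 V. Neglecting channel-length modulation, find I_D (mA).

V_GS = V_G = 2.01 V, so V_ov = 2.01 − 0.721 = 1.29 V.
k_n = μ_nC_ox · (W/L) = 6.32 mA/V².
Assume saturation: I_D = ½ k_n V_ov² = 0.5 × 6.32 × 1.29² = 5.25 mA, giving V_DS = V_DD − I_D R_D = 2.47 − 5.25 × 0.119 = 1.85 V.
V_DS = 1.85 V ≥ V_ov = 1.29 V, confirming saturation.

I_D = 5.25 mA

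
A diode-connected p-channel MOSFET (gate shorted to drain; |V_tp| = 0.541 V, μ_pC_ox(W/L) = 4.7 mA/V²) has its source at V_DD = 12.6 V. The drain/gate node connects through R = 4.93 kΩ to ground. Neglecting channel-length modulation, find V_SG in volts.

V_SG = 1.52 V

With gate tied to drain, V_SG = V_SD ≥ V_SG − |V_tp|, so the device is in saturation.
KCL at the drain: ½ k_p (V_SG − |V_tp|)² = (V_DD − V_SG)/R.
Let x = V_SG − 0.541. Then 11.6 x² + x − 12.06 = 0, giving x = 0.978 V (positive root), so V_SG = 1.52 V.
I_D = (V_DD − V_SG)/R = (12.6 − 1.52) / 4.93 = 2.25 mA.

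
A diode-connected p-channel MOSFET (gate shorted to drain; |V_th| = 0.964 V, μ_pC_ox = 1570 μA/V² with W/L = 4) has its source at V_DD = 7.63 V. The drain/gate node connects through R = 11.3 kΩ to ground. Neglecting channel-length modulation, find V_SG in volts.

With gate tied to drain, V_SG = V_SD ≥ V_SG − |V_th|, so the device is in saturation.
k_p = μ_pC_ox · (W/L) = 6.28 mA/V².
KCL at the drain: ½ k_p (V_SG − |V_th|)² = (V_DD − V_SG)/R.
Let x = V_SG − 0.964. Then 35.5 x² + x − 6.666 = 0, giving x = 0.42 V (positive root), so V_SG = 1.38 V.
I_D = (V_DD − V_SG)/R = (7.63 − 1.38) / 11.3 = 0.553 mA.

V_SG = 1.38 V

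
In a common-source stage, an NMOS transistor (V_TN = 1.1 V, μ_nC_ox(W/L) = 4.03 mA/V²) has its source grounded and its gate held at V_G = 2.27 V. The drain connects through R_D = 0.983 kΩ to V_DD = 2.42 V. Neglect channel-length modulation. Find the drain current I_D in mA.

V_GS = V_G = 2.27 V, so V_ov = 2.27 − 1.1 = 1.17 V.
Assume saturation: I_D = ½ k_n V_ov² = 0.5 × 4.03 × 1.17² = 2.76 mA, giving V_DS = V_DD − I_D R_D = 2.42 − 2.76 × 0.983 = -0.291 V.
But -0.291 V < V_ov = 1.17 V, so the device is actually in triode.
In triode I_D = k_n[V_ov V_DS − ½ V_DS²] and I_D = (V_DD − V_DS)/R_D. Equating: 1.98 V_DS² − 5.635 V_DS + 2.42 = 0, giving V_DS = 0.527 V (the root below V_ov).
I_D = (2.42 − 0.527) / 0.983 = 1.93 mA.

I_D = 1.93 mA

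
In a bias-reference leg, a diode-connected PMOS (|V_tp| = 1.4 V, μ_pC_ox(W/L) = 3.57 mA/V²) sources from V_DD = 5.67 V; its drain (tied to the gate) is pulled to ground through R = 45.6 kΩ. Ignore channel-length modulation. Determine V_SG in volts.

V_SG = 1.62 V

With gate tied to drain, V_SG = V_SD ≥ V_SG − |V_tp|, so the device is in saturation.
KCL at the drain: ½ k_p (V_SG − |V_tp|)² = (V_DD − V_SG)/R.
Let x = V_SG − 1.4. Then 81.4 x² + x − 4.27 = 0, giving x = 0.223 V (positive root), so V_SG = 1.62 V.
I_D = (V_DD − V_SG)/R = (5.67 − 1.62) / 45.6 = 0.0888 mA.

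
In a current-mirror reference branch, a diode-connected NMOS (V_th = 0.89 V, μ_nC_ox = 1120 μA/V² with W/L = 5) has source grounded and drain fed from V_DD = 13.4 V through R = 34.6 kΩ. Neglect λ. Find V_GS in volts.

With gate tied to drain, V_GS = V_DS ≥ V_GS − V_th, so the device is in saturation.
k_n = μ_nC_ox · (W/L) = 5.6 mA/V².
KCL at the drain: ½ k_n (V_GS − V_th)² = (V_DD − V_GS)/R.
Let x = V_GS − 0.89. Then 96.9 x² + x − 12.51 = 0, giving x = 0.354 V (positive root), so V_GS = 1.24 V.
I_D = (V_DD − V_GS)/R = (13.4 − 1.24) / 34.6 = 0.351 mA.

V_GS = 1.24 V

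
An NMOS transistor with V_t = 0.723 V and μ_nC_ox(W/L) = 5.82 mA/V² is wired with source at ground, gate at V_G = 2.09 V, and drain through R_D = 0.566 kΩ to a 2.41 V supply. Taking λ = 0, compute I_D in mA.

I_D = 3.34 mA

V_GS = V_G = 2.09 V, so V_ov = 2.09 − 0.723 = 1.37 V.
Assume saturation: I_D = ½ k_n V_ov² = 0.5 × 5.82 × 1.37² = 5.44 mA, giving V_DS = V_DD − I_D R_D = 2.41 − 5.44 × 0.566 = -0.668 V.
But -0.668 V < V_ov = 1.37 V, so the device is actually in triode.
In triode I_D = k_n[V_ov V_DS − ½ V_DS²] and I_D = (V_DD − V_DS)/R_D. Equating: 1.65 V_DS² − 5.503 V_DS + 2.41 = 0, giving V_DS = 0.518 V (the root below V_ov).
I_D = (2.41 − 0.518) / 0.566 = 3.34 mA.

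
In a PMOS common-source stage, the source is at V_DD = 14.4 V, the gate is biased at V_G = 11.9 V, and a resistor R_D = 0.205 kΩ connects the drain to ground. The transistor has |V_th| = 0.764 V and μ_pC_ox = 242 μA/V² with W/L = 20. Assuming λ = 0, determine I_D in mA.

V_SG = V_DD − V_G = 14.4 − 11.9 = 2.5 V, so V_ov = 2.5 − 0.764 = 1.74 V.
k_p = μ_pC_ox · (W/L) = 4.84 mA/V².
Assume saturation: I_D = ½ k_p V_ov² = 0.5 × 4.84 × 1.74² = 7.29 mA, giving V_SD = V_DD − I_D R_D = 14.4 − 7.29 × 0.205 = 12.9 V.
V_SD = 12.9 V ≥ V_ov = 1.74 V, confirming saturation.

I_D = 7.29 mA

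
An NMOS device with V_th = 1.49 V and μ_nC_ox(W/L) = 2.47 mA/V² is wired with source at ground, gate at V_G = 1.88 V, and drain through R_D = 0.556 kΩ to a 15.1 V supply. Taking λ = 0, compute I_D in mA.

V_GS = V_G = 1.88 V, so V_ov = 1.88 − 1.49 = 0.39 V.
Assume saturation: I_D = ½ k_n V_ov² = 0.5 × 2.47 × 0.39² = 0.188 mA, giving V_DS = V_DD − I_D R_D = 15.1 − 0.188 × 0.556 = 15 V.
V_DS = 15 V ≥ V_ov = 0.39 V, confirming saturation.

I_D = 0.188 mA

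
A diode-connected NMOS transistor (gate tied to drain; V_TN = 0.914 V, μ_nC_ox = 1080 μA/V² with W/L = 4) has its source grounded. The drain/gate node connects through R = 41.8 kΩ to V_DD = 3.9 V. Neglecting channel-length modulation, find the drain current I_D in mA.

I_D = 0.0672 mA

With gate tied to drain, V_GS = V_DS ≥ V_GS − V_TN, so the device is in saturation.
k_n = μ_nC_ox · (W/L) = 4.32 mA/V².
KCL at the drain: ½ k_n (V_GS − V_TN)² = (V_DD − V_GS)/R.
Let x = V_GS − 0.914. Then 90.3 x² + x − 2.986 = 0, giving x = 0.176 V (positive root), so V_GS = 1.09 V.
I_D = (V_DD − V_GS)/R = (3.9 − 1.09) / 41.8 = 0.0672 mA.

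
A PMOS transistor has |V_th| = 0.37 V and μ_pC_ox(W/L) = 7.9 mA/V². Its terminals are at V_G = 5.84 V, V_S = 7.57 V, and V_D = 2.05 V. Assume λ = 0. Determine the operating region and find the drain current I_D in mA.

Saturation; I_D = 7.31 mA

V_SG = V_S − V_G = 7.57 − 5.84 = 1.73 V; V_SD = V_S − V_D = 7.57 − 2.05 = 5.52 V.
V_ov = V_SG − |V_th| = 1.73 − 0.37 = 1.36 V.
Since V_SD = 5.52 V ≥ V_ov = 1.36 V, the device is in saturation.
I_D = ½ k_p V_ov² = 0.5 × 7.9 × 1.36² = 7.31 mA.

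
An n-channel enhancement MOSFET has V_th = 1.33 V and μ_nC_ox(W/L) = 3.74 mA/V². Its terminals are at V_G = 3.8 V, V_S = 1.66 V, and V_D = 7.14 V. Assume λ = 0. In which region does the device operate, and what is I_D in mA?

V_GS = V_G − V_S = 3.8 − 1.66 = 2.14 V; V_DS = V_D − V_S = 7.14 − 1.66 = 5.48 V.
V_ov = V_GS − V_th = 2.14 − 1.33 = 0.81 V.
Since V_DS = 5.48 V ≥ V_ov = 0.81 V, the device is in saturation.
I_D = ½ k_n V_ov² = 0.5 × 3.74 × 0.81² = 1.23 mA.

Saturation; I_D = 1.23 mA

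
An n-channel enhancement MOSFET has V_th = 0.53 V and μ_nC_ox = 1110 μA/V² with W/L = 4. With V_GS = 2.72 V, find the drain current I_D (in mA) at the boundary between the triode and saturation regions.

I_D = 10.6 mA

At the boundary V_DS = V_ov = V_GS − V_th = 2.72 − 0.53 = 2.19 V.
k_n = μ_nC_ox · (W/L) = 4.44 mA/V².
I_D = ½ k_n V_ov² = 0.5 × 4.44 × 2.19² = 10.6 mA.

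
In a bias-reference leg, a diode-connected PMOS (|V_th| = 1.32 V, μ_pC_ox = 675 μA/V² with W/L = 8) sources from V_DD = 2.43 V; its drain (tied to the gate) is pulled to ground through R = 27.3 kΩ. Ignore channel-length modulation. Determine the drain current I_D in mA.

With gate tied to drain, V_SG = V_SD ≥ V_SG − |V_th|, so the device is in saturation.
k_p = μ_pC_ox · (W/L) = 5.4 mA/V².
KCL at the drain: ½ k_p (V_SG − |V_th|)² = (V_DD − V_SG)/R.
Let x = V_SG − 1.32. Then 73.7 x² + x − 1.11 = 0, giving x = 0.116 V (positive root), so V_SG = 1.44 V.
I_D = (V_DD − V_SG)/R = (2.43 − 1.44) / 27.3 = 0.0364 mA.

I_D = 0.0364 mA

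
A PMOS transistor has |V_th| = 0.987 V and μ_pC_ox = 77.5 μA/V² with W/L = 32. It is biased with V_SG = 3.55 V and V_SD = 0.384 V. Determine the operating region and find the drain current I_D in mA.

k_p = μ_pC_ox · (W/L) = 2.48 mA/V².
V_ov = V_SG − |V_th| = 3.55 − 0.987 = 2.56 V.
Since V_SD = 0.384 V < V_ov = 2.56 V, the device is in the triode region.
I_D = k_p [V_ov · V_SD − ½ V_SD²] = 2.48 × [2.56 × 0.384 − 0.5 × 0.384²] = 2.26 mA.

Triode; I_D = 2.26 mA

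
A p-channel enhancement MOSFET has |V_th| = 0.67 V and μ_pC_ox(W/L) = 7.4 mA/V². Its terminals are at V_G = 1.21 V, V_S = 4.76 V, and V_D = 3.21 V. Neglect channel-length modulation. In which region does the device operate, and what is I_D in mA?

Triode; I_D = 24.1 mA

V_SG = V_S − V_G = 4.76 − 1.21 = 3.55 V; V_SD = V_S − V_D = 4.76 − 3.21 = 1.55 V.
V_ov = V_SG − |V_th| = 3.55 − 0.67 = 2.88 V.
Since V_SD = 1.55 V < V_ov = 2.88 V, the device is in the triode region.
I_D = k_p [V_ov · V_SD − ½ V_SD²] = 7.4 × [2.88 × 1.55 − 0.5 × 1.55²] = 24.1 mA.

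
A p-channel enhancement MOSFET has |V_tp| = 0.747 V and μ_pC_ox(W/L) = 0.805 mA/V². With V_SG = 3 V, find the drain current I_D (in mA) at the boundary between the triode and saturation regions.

I_D = 2.04 mA

At the boundary V_SD = V_ov = V_SG − |V_tp| = 3 − 0.747 = 2.25 V.
I_D = ½ k_p V_ov² = 0.5 × 0.805 × 2.25² = 2.04 mA.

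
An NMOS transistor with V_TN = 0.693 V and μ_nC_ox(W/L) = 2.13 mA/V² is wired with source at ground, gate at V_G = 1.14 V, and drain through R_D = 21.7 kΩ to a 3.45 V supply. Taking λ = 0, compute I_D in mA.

I_D = 0.150 mA

V_GS = V_G = 1.14 V, so V_ov = 1.14 − 0.693 = 0.447 V.
Assume saturation: I_D = ½ k_n V_ov² = 0.5 × 2.13 × 0.447² = 0.213 mA, giving V_DS = V_DD − I_D R_D = 3.45 − 0.213 × 21.7 = -1.17 V.
But -1.17 V < V_ov = 0.447 V, so the device is actually in triode.
In triode I_D = k_n[V_ov V_DS − ½ V_DS²] and I_D = (V_DD − V_DS)/R_D. Equating: 23.1 V_DS² − 21.66 V_DS + 3.45 = 0, giving V_DS = 0.203 V (the root below V_ov).
I_D = (3.45 − 0.203) / 21.7 = 0.15 mA.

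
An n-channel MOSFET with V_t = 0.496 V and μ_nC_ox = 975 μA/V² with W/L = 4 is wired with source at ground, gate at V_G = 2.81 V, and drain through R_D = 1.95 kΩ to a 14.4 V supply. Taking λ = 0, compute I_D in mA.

V_GS = V_G = 2.81 V, so V_ov = 2.81 − 0.496 = 2.31 V.
k_n = μ_nC_ox · (W/L) = 3.9 mA/V².
Assume saturation: I_D = ½ k_n V_ov² = 0.5 × 3.9 × 2.31² = 10.4 mA, giving V_DS = V_DD − I_D R_D = 14.4 − 10.4 × 1.95 = -5.96 V.
But -5.96 V < V_ov = 2.31 V, so the device is actually in triode.
In triode I_D = k_n[V_ov V_DS − ½ V_DS²] and I_D = (V_DD − V_DS)/R_D. Equating: 3.8 V_DS² − 18.6 V_DS + 14.4 = 0, giving V_DS = 0.964 V (the root below V_ov).
I_D = (14.4 − 0.964) / 1.95 = 6.89 mA.

I_D = 6.89 mA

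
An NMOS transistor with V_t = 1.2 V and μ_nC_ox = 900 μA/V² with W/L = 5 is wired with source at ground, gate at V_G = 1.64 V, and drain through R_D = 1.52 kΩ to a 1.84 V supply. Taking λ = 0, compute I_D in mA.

V_GS = V_G = 1.64 V, so V_ov = 1.64 − 1.2 = 0.44 V.
k_n = μ_nC_ox · (W/L) = 4.5 mA/V².
Assume saturation: I_D = ½ k_n V_ov² = 0.5 × 4.5 × 0.44² = 0.436 mA, giving V_DS = V_DD − I_D R_D = 1.84 − 0.436 × 1.52 = 1.18 V.
V_DS = 1.18 V ≥ V_ov = 0.44 V, confirming saturation.

I_D = 0.436 mA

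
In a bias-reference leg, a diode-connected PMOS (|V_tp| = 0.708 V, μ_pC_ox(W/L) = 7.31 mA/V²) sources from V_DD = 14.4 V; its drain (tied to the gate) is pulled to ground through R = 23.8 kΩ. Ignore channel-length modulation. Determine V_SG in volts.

V_SG = 1.10 V

With gate tied to drain, V_SG = V_SD ≥ V_SG − |V_tp|, so the device is in saturation.
KCL at the drain: ½ k_p (V_SG − |V_tp|)² = (V_DD − V_SG)/R.
Let x = V_SG − 0.708. Then 87 x² + x − 13.69 = 0, giving x = 0.391 V (positive root), so V_SG = 1.1 V.
I_D = (V_DD − V_SG)/R = (14.4 − 1.1) / 23.8 = 0.559 mA.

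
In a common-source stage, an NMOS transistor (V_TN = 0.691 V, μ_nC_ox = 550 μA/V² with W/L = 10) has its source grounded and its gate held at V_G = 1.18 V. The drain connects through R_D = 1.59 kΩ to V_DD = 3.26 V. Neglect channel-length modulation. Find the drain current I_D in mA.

I_D = 0.658 mA

V_GS = V_G = 1.18 V, so V_ov = 1.18 − 0.691 = 0.489 V.
k_n = μ_nC_ox · (W/L) = 5.5 mA/V².
Assume saturation: I_D = ½ k_n V_ov² = 0.5 × 5.5 × 0.489² = 0.658 mA, giving V_DS = V_DD − I_D R_D = 3.26 − 0.658 × 1.59 = 2.21 V.
V_DS = 2.21 V ≥ V_ov = 0.489 V, confirming saturation.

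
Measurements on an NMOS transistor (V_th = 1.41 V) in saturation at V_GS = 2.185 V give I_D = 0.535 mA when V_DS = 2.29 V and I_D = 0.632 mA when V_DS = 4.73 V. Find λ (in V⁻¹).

With V_GS fixed, I_D ∝ (1 + λ V_DS) in saturation, so I_D2/I_D1 = (1 + λ V_DS2)/(1 + λ V_DS1).
0.632/0.535 = 1.181 = (1 + 4.73 λ)/(1 + 2.29 λ).
Solving: λ (I_D1 V_DS2 − I_D2 V_DS1) = I_D2 − I_D1, so λ = (0.632 − 0.535) / (0.535 × 4.73 − 0.632 × 2.29) = 0.097 / 1.08 = 0.0895 V⁻¹.

λ = 0.0895 V⁻¹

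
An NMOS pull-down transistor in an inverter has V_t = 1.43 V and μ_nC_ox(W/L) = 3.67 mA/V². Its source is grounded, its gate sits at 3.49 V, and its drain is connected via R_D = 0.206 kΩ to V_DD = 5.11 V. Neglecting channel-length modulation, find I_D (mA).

I_D = 7.79 mA

V_GS = V_G = 3.49 V, so V_ov = 3.49 − 1.43 = 2.06 V.
Assume saturation: I_D = ½ k_n V_ov² = 0.5 × 3.67 × 2.06² = 7.79 mA, giving V_DS = V_DD − I_D R_D = 5.11 − 7.79 × 0.206 = 3.51 V.
V_DS = 3.51 V ≥ V_ov = 2.06 V, confirming saturation.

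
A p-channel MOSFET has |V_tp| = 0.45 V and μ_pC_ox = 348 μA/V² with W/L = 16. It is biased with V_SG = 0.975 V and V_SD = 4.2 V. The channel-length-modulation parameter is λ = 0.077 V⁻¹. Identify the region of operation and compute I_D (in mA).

k_p = μ_pC_ox · (W/L) = 5.568 mA/V².
V_ov = V_SG − |V_tp| = 0.975 − 0.45 = 0.525 V.
Since V_SD = 4.2 V ≥ V_ov = 0.525 V, the device is in saturation.
I_D = ½ k_p V_ov² (1 + λ V_SD) = 0.5 × 5.568 × 0.525² × (1 + 0.077 × 4.2) = 1.02 mA.

Saturation; I_D = 1.02 mA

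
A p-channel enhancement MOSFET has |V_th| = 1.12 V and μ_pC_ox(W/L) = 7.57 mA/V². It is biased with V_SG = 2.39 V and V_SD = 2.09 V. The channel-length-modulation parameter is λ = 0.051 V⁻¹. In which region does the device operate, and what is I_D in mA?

V_ov = V_SG − |V_th| = 2.39 − 1.12 = 1.27 V.
Since V_SD = 2.09 V ≥ V_ov = 1.27 V, the device is in saturation.
I_D = ½ k_p V_ov² (1 + λ V_SD) = 0.5 × 7.57 × 1.27² × (1 + 0.051 × 2.09) = 6.76 mA.

Saturation; I_D = 6.76 mA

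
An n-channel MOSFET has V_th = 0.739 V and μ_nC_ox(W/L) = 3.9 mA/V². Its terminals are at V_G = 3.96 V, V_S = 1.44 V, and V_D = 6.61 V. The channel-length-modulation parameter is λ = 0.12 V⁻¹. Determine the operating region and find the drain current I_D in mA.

Saturation; I_D = 10.0 mA

V_GS = V_G − V_S = 3.96 − 1.44 = 2.52 V; V_DS = V_D − V_S = 6.61 − 1.44 = 5.17 V.
V_ov = V_GS − V_th = 2.52 − 0.739 = 1.78 V.
Since V_DS = 5.17 V ≥ V_ov = 1.78 V, the device is in saturation.
I_D = ½ k_n V_ov² (1 + λ V_DS) = 0.5 × 3.9 × 1.78² × (1 + 0.12 × 5.17) = 10 mA.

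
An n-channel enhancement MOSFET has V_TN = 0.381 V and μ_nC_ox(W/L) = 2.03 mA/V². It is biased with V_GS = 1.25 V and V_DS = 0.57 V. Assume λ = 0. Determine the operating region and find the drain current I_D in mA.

V_ov = V_GS − V_TN = 1.25 − 0.381 = 0.869 V.
Since V_DS = 0.57 V < V_ov = 0.869 V, the device is in the triode region.
I_D = k_n [V_ov · V_DS − ½ V_DS²] = 2.03 × [0.869 × 0.57 − 0.5 × 0.57²] = 0.676 mA.

Triode; I_D = 0.676 mA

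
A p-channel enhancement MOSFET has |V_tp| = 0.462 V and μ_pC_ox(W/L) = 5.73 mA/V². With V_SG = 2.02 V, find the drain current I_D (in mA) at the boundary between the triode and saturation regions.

I_D = 6.95 mA

At the boundary V_SD = V_ov = V_SG − |V_tp| = 2.02 − 0.462 = 1.56 V.
I_D = ½ k_p V_ov² = 0.5 × 5.73 × 1.56² = 6.95 mA.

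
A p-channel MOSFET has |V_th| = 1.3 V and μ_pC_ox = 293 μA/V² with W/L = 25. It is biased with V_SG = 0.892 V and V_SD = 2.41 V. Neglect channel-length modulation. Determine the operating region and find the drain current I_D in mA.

Cutoff; I_D = 0 mA

V_SG = 0.892 V < |V_th| = 1.3 V, so the transistor is in cutoff.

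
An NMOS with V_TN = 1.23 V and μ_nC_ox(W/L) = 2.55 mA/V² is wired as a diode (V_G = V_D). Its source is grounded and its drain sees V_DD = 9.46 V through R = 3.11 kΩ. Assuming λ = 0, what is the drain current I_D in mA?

With gate tied to drain, V_GS = V_DS ≥ V_GS − V_TN, so the device is in saturation.
KCL at the drain: ½ k_n (V_GS − V_TN)² = (V_DD − V_GS)/R.
Let x = V_GS − 1.23. Then 3.97 x² + x − 8.23 = 0, giving x = 1.32 V (positive root), so V_GS = 2.55 V.
I_D = (V_DD − V_GS)/R = (9.46 − 2.55) / 3.11 = 2.22 mA.

I_D = 2.22 mA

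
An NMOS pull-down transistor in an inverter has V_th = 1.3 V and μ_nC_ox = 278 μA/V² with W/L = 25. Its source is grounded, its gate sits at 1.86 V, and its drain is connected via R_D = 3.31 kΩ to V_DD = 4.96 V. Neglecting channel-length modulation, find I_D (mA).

V_GS = V_G = 1.86 V, so V_ov = 1.86 − 1.3 = 0.56 V.
k_n = μ_nC_ox · (W/L) = 6.95 mA/V².
Assume saturation: I_D = ½ k_n V_ov² = 0.5 × 6.95 × 0.56² = 1.09 mA, giving V_DS = V_DD − I_D R_D = 4.96 − 1.09 × 3.31 = 1.35 V.
V_DS = 1.35 V ≥ V_ov = 0.56 V, confirming saturation.

I_D = 1.09 mA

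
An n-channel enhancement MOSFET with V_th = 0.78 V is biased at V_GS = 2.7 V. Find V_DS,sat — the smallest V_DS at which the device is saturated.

The boundary between triode and saturation is V_DS = V_GS − V_th = V_ov.
V_ov = 2.7 − 0.78 = 1.92 V.

V_DS,sat = 1.92 V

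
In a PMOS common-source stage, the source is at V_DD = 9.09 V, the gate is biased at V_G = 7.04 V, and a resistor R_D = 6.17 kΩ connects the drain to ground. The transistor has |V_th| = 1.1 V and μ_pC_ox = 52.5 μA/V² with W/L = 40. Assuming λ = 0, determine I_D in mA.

I_D = 0.948 mA

V_SG = V_DD − V_G = 9.09 − 7.04 = 2.05 V, so V_ov = 2.05 − 1.1 = 0.95 V.
k_p = μ_pC_ox · (W/L) = 2.1 mA/V².
Assume saturation: I_D = ½ k_p V_ov² = 0.5 × 2.1 × 0.95² = 0.948 mA, giving V_SD = V_DD − I_D R_D = 9.09 − 0.948 × 6.17 = 3.24 V.
V_SD = 3.24 V ≥ V_ov = 0.95 V, confirming saturation.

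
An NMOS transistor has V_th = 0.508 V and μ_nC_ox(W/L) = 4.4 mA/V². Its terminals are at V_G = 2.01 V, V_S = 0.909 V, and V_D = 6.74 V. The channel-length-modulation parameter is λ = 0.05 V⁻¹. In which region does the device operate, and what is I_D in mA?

V_GS = V_G − V_S = 2.01 − 0.909 = 1.1 V; V_DS = V_D − V_S = 6.74 − 0.909 = 5.83 V.
V_ov = V_GS − V_th = 1.1 − 0.508 = 0.593 V.
Since V_DS = 5.83 V ≥ V_ov = 0.593 V, the device is in saturation.
I_D = ½ k_n V_ov² (1 + λ V_DS) = 0.5 × 4.4 × 0.593² × (1 + 0.05 × 5.83) = 0.999 mA.

Saturation; I_D = 0.999 mA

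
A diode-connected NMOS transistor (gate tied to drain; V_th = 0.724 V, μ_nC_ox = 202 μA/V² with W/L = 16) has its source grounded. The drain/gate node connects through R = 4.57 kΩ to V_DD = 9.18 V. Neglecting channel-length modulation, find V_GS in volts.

With gate tied to drain, V_GS = V_DS ≥ V_GS − V_th, so the device is in saturation.
k_n = μ_nC_ox · (W/L) = 3.232 mA/V².
KCL at the drain: ½ k_n (V_GS − V_th)² = (V_DD − V_GS)/R.
Let x = V_GS − 0.724. Then 7.39 x² + x − 8.456 = 0, giving x = 1 V (positive root), so V_GS = 1.73 V.
I_D = (V_DD − V_GS)/R = (9.18 − 1.73) / 4.57 = 1.63 mA.

V_GS = 1.73 V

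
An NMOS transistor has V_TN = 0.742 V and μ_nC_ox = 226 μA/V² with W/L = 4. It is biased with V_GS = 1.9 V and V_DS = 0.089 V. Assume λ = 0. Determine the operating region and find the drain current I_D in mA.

Triode; I_D = 0.0896 mA

k_n = μ_nC_ox · (W/L) = 0.904 mA/V².
V_ov = V_GS − V_TN = 1.9 − 0.742 = 1.16 V.
Since V_DS = 0.089 V < V_ov = 1.16 V, the device is in the triode region.
I_D = k_n [V_ov · V_DS − ½ V_DS²] = 0.904 × [1.16 × 0.089 − 0.5 × 0.089²] = 0.0896 mA.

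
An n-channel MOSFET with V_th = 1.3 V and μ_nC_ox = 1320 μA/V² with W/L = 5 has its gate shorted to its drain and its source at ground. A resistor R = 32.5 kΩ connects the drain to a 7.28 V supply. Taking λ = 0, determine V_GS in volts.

With gate tied to drain, V_GS = V_DS ≥ V_GS − V_th, so the device is in saturation.
k_n = μ_nC_ox · (W/L) = 6.6 mA/V².
KCL at the drain: ½ k_n (V_GS − V_th)² = (V_DD − V_GS)/R.
Let x = V_GS − 1.3. Then 107 x² + x − 5.98 = 0, giving x = 0.232 V (positive root), so V_GS = 1.53 V.
I_D = (V_DD − V_GS)/R = (7.28 − 1.53) / 32.5 = 0.177 mA.

V_GS = 1.53 V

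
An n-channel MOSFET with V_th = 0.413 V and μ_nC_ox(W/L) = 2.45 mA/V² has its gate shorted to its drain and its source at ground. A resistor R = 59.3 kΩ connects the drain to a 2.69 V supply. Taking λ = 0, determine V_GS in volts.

V_GS = 0.583 V

With gate tied to drain, V_GS = V_DS ≥ V_GS − V_th, so the device is in saturation.
KCL at the drain: ½ k_n (V_GS − V_th)² = (V_DD − V_GS)/R.
Let x = V_GS − 0.413. Then 72.6 x² + x − 2.277 = 0, giving x = 0.17 V (positive root), so V_GS = 0.583 V.
I_D = (V_DD − V_GS)/R = (2.69 − 0.583) / 59.3 = 0.0355 mA.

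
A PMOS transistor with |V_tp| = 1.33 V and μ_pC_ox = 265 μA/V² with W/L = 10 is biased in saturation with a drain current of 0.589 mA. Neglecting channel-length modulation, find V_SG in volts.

k_p = μ_pC_ox · (W/L) = 2.65 mA/V².
In saturation I_D = ½ k_p (V_SG − |V_tp|)², so V_SG − |V_tp| = √(2 I_D / k_p) = √(2 × 0.589 / 2.65) = 0.667 V.
V_SG = 1.33 + 0.667 = 2 V.

V_SG = 2.00 V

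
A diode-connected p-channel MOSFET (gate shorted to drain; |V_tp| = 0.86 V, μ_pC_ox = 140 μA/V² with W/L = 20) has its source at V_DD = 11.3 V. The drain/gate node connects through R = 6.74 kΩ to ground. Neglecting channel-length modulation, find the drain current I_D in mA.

With gate tied to drain, V_SG = V_SD ≥ V_SG − |V_tp|, so the device is in saturation.
k_p = μ_pC_ox · (W/L) = 2.8 mA/V².
KCL at the drain: ½ k_p (V_SG − |V_tp|)² = (V_DD − V_SG)/R.
Let x = V_SG − 0.86. Then 9.44 x² + x − 10.44 = 0, giving x = 1 V (positive root), so V_SG = 1.86 V.
I_D = (V_DD − V_SG)/R = (11.3 − 1.86) / 6.74 = 1.4 mA.

I_D = 1.40 mA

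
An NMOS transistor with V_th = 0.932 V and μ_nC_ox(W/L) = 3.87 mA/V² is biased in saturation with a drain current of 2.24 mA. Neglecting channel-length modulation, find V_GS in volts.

In saturation I_D = ½ k_n (V_GS − V_th)², so V_GS − V_th = √(2 I_D / k_n) = √(2 × 2.24 / 3.87) = 1.08 V.
V_GS = 0.932 + 1.08 = 2.01 V.

V_GS = 2.01 V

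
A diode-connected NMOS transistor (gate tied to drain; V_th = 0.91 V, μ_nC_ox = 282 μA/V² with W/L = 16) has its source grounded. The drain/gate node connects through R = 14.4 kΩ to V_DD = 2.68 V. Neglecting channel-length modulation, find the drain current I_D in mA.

With gate tied to drain, V_GS = V_DS ≥ V_GS − V_th, so the device is in saturation.
k_n = μ_nC_ox · (W/L) = 4.512 mA/V².
KCL at the drain: ½ k_n (V_GS − V_th)² = (V_DD − V_GS)/R.
Let x = V_GS − 0.91. Then 32.5 x² + x − 1.77 = 0, giving x = 0.219 V (positive root), so V_GS = 1.13 V.
I_D = (V_DD − V_GS)/R = (2.68 − 1.13) / 14.4 = 0.108 mA.

I_D = 0.108 mA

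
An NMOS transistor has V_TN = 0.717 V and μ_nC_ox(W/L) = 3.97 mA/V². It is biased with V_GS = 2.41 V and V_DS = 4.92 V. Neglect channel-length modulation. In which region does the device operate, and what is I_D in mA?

Saturation; I_D = 5.69 mA

V_ov = V_GS − V_TN = 2.41 − 0.717 = 1.69 V.
Since V_DS = 4.92 V ≥ V_ov = 1.69 V, the device is in saturation.
I_D = ½ k_n V_ov² = 0.5 × 3.97 × 1.69² = 5.69 mA.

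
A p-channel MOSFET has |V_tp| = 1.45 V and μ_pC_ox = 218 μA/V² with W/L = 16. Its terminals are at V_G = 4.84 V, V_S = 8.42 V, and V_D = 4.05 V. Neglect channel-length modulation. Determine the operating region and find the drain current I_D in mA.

V_SG = V_S − V_G = 8.42 − 4.84 = 3.58 V; V_SD = V_S − V_D = 8.42 − 4.05 = 4.37 V.
k_p = μ_pC_ox · (W/L) = 3.488 mA/V².
V_ov = V_SG − |V_tp| = 3.58 − 1.45 = 2.13 V.
Since V_SD = 4.37 V ≥ V_ov = 2.13 V, the device is in saturation.
I_D = ½ k_p V_ov² = 0.5 × 3.488 × 2.13² = 7.91 mA.

Saturation; I_D = 7.91 mA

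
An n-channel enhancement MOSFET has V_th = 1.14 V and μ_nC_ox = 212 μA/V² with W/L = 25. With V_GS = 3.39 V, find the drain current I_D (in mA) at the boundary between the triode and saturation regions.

I_D = 13.4 mA

At the boundary V_DS = V_ov = V_GS − V_th = 3.39 − 1.14 = 2.25 V.
k_n = μ_nC_ox · (W/L) = 5.3 mA/V².
I_D = ½ k_n V_ov² = 0.5 × 5.3 × 2.25² = 13.4 mA.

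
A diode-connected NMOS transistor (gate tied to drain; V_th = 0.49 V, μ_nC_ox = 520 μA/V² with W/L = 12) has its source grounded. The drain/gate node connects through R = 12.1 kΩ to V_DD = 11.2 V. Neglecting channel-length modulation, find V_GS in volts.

V_GS = 1.01 V

With gate tied to drain, V_GS = V_DS ≥ V_GS − V_th, so the device is in saturation.
k_n = μ_nC_ox · (W/L) = 6.24 mA/V².
KCL at the drain: ½ k_n (V_GS − V_th)² = (V_DD − V_GS)/R.
Let x = V_GS − 0.49. Then 37.8 x² + x − 10.71 = 0, giving x = 0.52 V (positive root), so V_GS = 1.01 V.
I_D = (V_DD − V_GS)/R = (11.2 − 1.01) / 12.1 = 0.842 mA.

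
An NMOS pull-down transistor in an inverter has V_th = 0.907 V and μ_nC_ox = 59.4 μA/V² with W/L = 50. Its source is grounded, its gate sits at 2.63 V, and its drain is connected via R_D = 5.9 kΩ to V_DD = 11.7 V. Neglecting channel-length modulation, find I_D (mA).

I_D = 1.91 mA

V_GS = V_G = 2.63 V, so V_ov = 2.63 − 0.907 = 1.72 V.
k_n = μ_nC_ox · (W/L) = 2.97 mA/V².
Assume saturation: I_D = ½ k_n V_ov² = 0.5 × 2.97 × 1.72² = 4.41 mA, giving V_DS = V_DD − I_D R_D = 11.7 − 4.41 × 5.9 = -14.3 V.
But -14.3 V < V_ov = 1.72 V, so the device is actually in triode.
In triode I_D = k_n[V_ov V_DS − ½ V_DS²] and I_D = (V_DD − V_DS)/R_D. Equating: 8.76 V_DS² − 31.19 V_DS + 11.7 = 0, giving V_DS = 0.426 V (the root below V_ov).
I_D = (11.7 − 0.426) / 5.9 = 1.91 mA.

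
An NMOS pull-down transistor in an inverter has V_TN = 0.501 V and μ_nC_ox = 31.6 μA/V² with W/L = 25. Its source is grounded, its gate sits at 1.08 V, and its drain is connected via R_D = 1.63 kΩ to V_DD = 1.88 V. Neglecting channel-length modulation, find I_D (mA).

I_D = 0.132 mA

V_GS = V_G = 1.08 V, so V_ov = 1.08 − 0.501 = 0.579 V.
k_n = μ_nC_ox · (W/L) = 0.79 mA/V².
Assume saturation: I_D = ½ k_n V_ov² = 0.5 × 0.79 × 0.579² = 0.132 mA, giving V_DS = V_DD − I_D R_D = 1.88 − 0.132 × 1.63 = 1.66 V.
V_DS = 1.66 V ≥ V_ov = 0.579 V, confirming saturation.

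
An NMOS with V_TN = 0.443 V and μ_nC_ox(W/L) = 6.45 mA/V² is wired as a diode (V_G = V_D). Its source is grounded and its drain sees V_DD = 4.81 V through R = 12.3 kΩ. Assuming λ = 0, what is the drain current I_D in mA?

I_D = 0.329 mA

With gate tied to drain, V_GS = V_DS ≥ V_GS − V_TN, so the device is in saturation.
KCL at the drain: ½ k_n (V_GS − V_TN)² = (V_DD − V_GS)/R.
Let x = V_GS − 0.443. Then 39.7 x² + x − 4.367 = 0, giving x = 0.319 V (positive root), so V_GS = 0.762 V.
I_D = (V_DD − V_GS)/R = (4.81 − 0.762) / 12.3 = 0.329 mA.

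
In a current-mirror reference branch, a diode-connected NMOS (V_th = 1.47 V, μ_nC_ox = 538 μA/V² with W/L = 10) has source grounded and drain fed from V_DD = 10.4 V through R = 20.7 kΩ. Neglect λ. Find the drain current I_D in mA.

I_D = 0.412 mA

With gate tied to drain, V_GS = V_DS ≥ V_GS − V_th, so the device is in saturation.
k_n = μ_nC_ox · (W/L) = 5.38 mA/V².
KCL at the drain: ½ k_n (V_GS − V_th)² = (V_DD − V_GS)/R.
Let x = V_GS − 1.47. Then 55.7 x² + x − 8.93 = 0, giving x = 0.392 V (positive root), so V_GS = 1.86 V.
I_D = (V_DD − V_GS)/R = (10.4 − 1.86) / 20.7 = 0.412 mA.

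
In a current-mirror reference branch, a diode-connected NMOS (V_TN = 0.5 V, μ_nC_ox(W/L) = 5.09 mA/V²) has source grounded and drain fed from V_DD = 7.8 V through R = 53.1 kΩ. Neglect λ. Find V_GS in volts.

V_GS = 0.729 V

With gate tied to drain, V_GS = V_DS ≥ V_GS − V_TN, so the device is in saturation.
KCL at the drain: ½ k_n (V_GS − V_TN)² = (V_DD − V_GS)/R.
Let x = V_GS − 0.5. Then 135 x² + x − 7.3 = 0, giving x = 0.229 V (positive root), so V_GS = 0.729 V.
I_D = (V_DD − V_GS)/R = (7.8 − 0.729) / 53.1 = 0.133 mA.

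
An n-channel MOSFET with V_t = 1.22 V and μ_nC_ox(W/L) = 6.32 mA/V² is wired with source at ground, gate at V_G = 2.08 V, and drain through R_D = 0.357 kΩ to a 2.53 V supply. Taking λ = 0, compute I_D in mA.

I_D = 2.34 mA

V_GS = V_G = 2.08 V, so V_ov = 2.08 − 1.22 = 0.86 V.
Assume saturation: I_D = ½ k_n V_ov² = 0.5 × 6.32 × 0.86² = 2.34 mA, giving V_DS = V_DD − I_D R_D = 2.53 − 2.34 × 0.357 = 1.7 V.
V_DS = 1.7 V ≥ V_ov = 0.86 V, confirming saturation.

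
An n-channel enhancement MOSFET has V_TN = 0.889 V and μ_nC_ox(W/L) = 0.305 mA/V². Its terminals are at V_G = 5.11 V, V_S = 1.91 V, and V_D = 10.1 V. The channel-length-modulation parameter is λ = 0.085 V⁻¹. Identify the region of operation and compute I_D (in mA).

Saturation; I_D = 1.38 mA

V_GS = V_G − V_S = 5.11 − 1.91 = 3.2 V; V_DS = V_D − V_S = 10.1 − 1.91 = 8.19 V.
V_ov = V_GS − V_TN = 3.2 − 0.889 = 2.31 V.
Since V_DS = 8.19 V ≥ V_ov = 2.31 V, the device is in saturation.
I_D = ½ k_n V_ov² (1 + λ V_DS) = 0.5 × 0.305 × 2.31² × (1 + 0.085 × 8.19) = 1.38 mA.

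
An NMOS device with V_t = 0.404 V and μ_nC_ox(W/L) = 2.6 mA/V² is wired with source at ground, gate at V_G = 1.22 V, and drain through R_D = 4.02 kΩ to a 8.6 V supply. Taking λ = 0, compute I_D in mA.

V_GS = V_G = 1.22 V, so V_ov = 1.22 − 0.404 = 0.816 V.
Assume saturation: I_D = ½ k_n V_ov² = 0.5 × 2.6 × 0.816² = 0.866 mA, giving V_DS = V_DD − I_D R_D = 8.6 − 0.866 × 4.02 = 5.12 V.
V_DS = 5.12 V ≥ V_ov = 0.816 V, confirming saturation.

I_D = 0.866 mA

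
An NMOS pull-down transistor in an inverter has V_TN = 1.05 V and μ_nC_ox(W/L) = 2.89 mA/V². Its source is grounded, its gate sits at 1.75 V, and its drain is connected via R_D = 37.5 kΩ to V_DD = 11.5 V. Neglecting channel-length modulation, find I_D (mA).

V_GS = V_G = 1.75 V, so V_ov = 1.75 − 1.05 = 0.7 V.
Assume saturation: I_D = ½ k_n V_ov² = 0.5 × 2.89 × 0.7² = 0.708 mA, giving V_DS = V_DD − I_D R_D = 11.5 − 0.708 × 37.5 = -15.1 V.
But -15.1 V < V_ov = 0.7 V, so the device is actually in triode.
In triode I_D = k_n[V_ov V_DS − ½ V_DS²] and I_D = (V_DD − V_DS)/R_D. Equating: 54.2 V_DS² − 76.86 V_DS + 11.5 = 0, giving V_DS = 0.17 V (the root below V_ov).
I_D = (11.5 − 0.17) / 37.5 = 0.302 mA.

I_D = 0.302 mA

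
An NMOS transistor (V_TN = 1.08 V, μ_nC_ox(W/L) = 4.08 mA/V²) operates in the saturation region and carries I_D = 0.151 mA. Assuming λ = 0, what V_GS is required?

V_GS = 1.35 V

In saturation I_D = ½ k_n (V_GS − V_TN)², so V_GS − V_TN = √(2 I_D / k_n) = √(2 × 0.151 / 4.08) = 0.272 V.
V_GS = 1.08 + 0.272 = 1.35 V.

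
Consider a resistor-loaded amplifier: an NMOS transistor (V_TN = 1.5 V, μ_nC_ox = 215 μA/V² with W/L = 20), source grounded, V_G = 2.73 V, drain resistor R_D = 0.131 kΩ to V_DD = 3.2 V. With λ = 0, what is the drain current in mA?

V_GS = V_G = 2.73 V, so V_ov = 2.73 − 1.5 = 1.23 V.
k_n = μ_nC_ox · (W/L) = 4.3 mA/V².
Assume saturation: I_D = ½ k_n V_ov² = 0.5 × 4.3 × 1.23² = 3.25 mA, giving V_DS = V_DD − I_D R_D = 3.2 − 3.25 × 0.131 = 2.77 V.
V_DS = 2.77 V ≥ V_ov = 1.23 V, confirming saturation.

I_D = 3.25 mA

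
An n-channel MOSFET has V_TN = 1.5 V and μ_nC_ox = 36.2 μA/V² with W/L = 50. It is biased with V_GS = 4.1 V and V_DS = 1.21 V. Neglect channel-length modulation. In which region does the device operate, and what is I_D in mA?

k_n = μ_nC_ox · (W/L) = 1.81 mA/V².
V_ov = V_GS − V_TN = 4.1 − 1.5 = 2.6 V.
Since V_DS = 1.21 V < V_ov = 2.6 V, the device is in the triode region.
I_D = k_n [V_ov · V_DS − ½ V_DS²] = 1.81 × [2.6 × 1.21 − 0.5 × 1.21²] = 4.37 mA.

Triode; I_D = 4.37 mA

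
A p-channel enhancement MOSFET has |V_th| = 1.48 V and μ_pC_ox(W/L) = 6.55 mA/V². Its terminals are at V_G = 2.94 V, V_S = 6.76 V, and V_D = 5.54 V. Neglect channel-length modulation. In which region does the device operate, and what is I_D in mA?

Triode; I_D = 13.8 mA

V_SG = V_S − V_G = 6.76 − 2.94 = 3.82 V; V_SD = V_S − V_D = 6.76 − 5.54 = 1.22 V.
V_ov = V_SG − |V_th| = 3.82 − 1.48 = 2.34 V.
Since V_SD = 1.22 V < V_ov = 2.34 V, the device is in the triode region.
I_D = k_p [V_ov · V_SD − ½ V_SD²] = 6.55 × [2.34 × 1.22 − 0.5 × 1.22²] = 13.8 mA.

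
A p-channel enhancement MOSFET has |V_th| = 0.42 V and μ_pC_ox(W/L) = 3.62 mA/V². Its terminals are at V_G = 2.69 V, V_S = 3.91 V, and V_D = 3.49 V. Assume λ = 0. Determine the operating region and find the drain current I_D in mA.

Triode; I_D = 0.897 mA

V_SG = V_S − V_G = 3.91 − 2.69 = 1.22 V; V_SD = V_S − V_D = 3.91 − 3.49 = 0.42 V.
V_ov = V_SG − |V_th| = 1.22 − 0.42 = 0.8 V.
Since V_SD = 0.42 V < V_ov = 0.8 V, the device is in the triode region.
I_D = k_p [V_ov · V_SD − ½ V_SD²] = 3.62 × [0.8 × 0.42 − 0.5 × 0.42²] = 0.897 mA.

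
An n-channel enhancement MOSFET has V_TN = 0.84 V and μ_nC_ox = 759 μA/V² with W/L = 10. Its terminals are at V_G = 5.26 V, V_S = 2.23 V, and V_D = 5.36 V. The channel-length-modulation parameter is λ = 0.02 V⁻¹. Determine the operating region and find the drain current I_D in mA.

V_GS = V_G − V_S = 5.26 − 2.23 = 3.03 V; V_DS = V_D − V_S = 5.36 − 2.23 = 3.13 V.
k_n = μ_nC_ox · (W/L) = 7.59 mA/V².
V_ov = V_GS − V_TN = 3.03 − 0.84 = 2.19 V.
Since V_DS = 3.13 V ≥ V_ov = 2.19 V, the device is in saturation.
I_D = ½ k_n V_ov² (1 + λ V_DS) = 0.5 × 7.59 × 2.19² × (1 + 0.02 × 3.13) = 19.3 mA.

Saturation; I_D = 19.3 mA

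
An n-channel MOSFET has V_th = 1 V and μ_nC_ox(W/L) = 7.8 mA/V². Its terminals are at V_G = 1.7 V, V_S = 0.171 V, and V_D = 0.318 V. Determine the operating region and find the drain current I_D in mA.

V_GS = V_G − V_S = 1.7 − 0.171 = 1.53 V; V_DS = V_D − V_S = 0.318 − 0.171 = 0.147 V.
V_ov = V_GS − V_th = 1.53 − 1 = 0.529 V.
Since V_DS = 0.147 V < V_ov = 0.529 V, the device is in the triode region.
I_D = k_n [V_ov · V_DS − ½ V_DS²] = 7.8 × [0.529 × 0.147 − 0.5 × 0.147²] = 0.522 mA.

Triode; I_D = 0.522 mA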